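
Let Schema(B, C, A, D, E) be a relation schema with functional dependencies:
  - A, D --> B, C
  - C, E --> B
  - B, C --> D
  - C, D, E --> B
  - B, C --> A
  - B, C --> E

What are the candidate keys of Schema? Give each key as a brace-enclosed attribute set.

{A, D}, {B, C}, {C, E}

{A, D} is a candidate key since {A, D}⁺ = {A, B, C, D, E} covers every attribute.
{B, C} is a candidate key since {B, C}⁺ = {A, B, C, D, E} covers every attribute.
{C, E} is a candidate key since {C, E}⁺ = {A, B, C, D, E} covers every attribute.
These are minimal and exhaustive — every other superkey contains one of them.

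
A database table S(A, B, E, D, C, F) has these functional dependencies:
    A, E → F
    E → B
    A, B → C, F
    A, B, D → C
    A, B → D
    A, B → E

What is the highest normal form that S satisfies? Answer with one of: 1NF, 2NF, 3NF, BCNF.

Candidate keys: {A, B}, {A, E}. Prime attributes: {A, B, E}.
For E → B we have {E}⁺ = {B, E}; {E} is not a superkey, so BCNF fails.
But every attribute on its right side ({B}) is prime, and the same holds for every other non-superkey FD, so 3NF still holds.

3NF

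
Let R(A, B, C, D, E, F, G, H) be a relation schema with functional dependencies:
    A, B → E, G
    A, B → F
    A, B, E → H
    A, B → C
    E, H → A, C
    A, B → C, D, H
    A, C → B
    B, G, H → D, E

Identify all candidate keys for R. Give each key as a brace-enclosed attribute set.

{A, B}⁺ = {A, B, C, D, E, F, G, H}, which is every attribute, so {A, B} is a candidate key.
{A, C}⁺ = {A, B, C, D, E, F, G, H}, which is every attribute, so {A, C} is a candidate key.
{E, H}⁺ = {A, B, C, D, E, F, G, H}, which is every attribute, so {E, H} is a candidate key.
{B, G, H}⁺ = {A, B, C, D, E, F, G, H}, which is every attribute, so {B, G, H} is a candidate key.
Any other superkey properly contains one of these, so there are no further candidate keys.

{A, B}, {A, C}, {B, G, H}, {E, H}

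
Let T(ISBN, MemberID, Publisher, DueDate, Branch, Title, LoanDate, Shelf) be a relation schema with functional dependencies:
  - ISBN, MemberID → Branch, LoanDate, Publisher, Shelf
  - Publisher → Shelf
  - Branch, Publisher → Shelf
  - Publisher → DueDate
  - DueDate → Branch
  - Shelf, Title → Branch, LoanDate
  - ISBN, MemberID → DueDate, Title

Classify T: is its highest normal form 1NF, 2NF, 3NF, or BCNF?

2NF

Candidate key: {ISBN, MemberID}. Prime attributes: {ISBN, MemberID}.
Publisher → Shelf: {Publisher}⁺ = {Branch, DueDate, Publisher, Shelf}, which is not all of the attributes, so the left side is not a superkey — BCNF is violated.
Because {Shelf} is non-prime and the left side of Publisher → Shelf is not a superkey, the relation is not in 3NF.
Checking every proper subset of each key, none determines a non-prime attribute — 2NF is satisfied.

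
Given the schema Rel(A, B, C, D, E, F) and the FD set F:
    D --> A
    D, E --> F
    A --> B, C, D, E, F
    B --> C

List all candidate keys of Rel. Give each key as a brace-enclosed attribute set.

{A} is a candidate key since {A}⁺ = {A, B, C, D, E, F} covers every attribute.
{D} is a candidate key since {D}⁺ = {A, B, C, D, E, F} covers every attribute.
Any other superkey properly contains one of these, so there are no further candidate keys.

{A}, {D}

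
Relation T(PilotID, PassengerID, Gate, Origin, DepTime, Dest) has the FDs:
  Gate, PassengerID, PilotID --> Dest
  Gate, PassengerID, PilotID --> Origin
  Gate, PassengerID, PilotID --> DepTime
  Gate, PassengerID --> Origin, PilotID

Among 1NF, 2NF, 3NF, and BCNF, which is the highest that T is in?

BCNF

Candidate key: {Gate, PassengerID}. Prime attributes: {Gate, PassengerID}.
The left-hand side of every FD is a superkey, so BCNF is satisfied.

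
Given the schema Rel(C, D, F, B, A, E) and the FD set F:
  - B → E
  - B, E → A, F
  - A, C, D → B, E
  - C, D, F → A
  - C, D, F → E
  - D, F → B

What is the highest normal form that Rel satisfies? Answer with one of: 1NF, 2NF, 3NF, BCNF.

Candidate keys: {A, C, D}, {B, C, D}, {C, D, F}. Prime attributes: {A, B, C, D, F}.
For B → E we have {B}⁺ = {A, B, E, F}; {B} is not a superkey, so BCNF fails.
Because {E} is non-prime and the left side of B → E is not a superkey, the relation is not in 3NF.
{B} is a proper subset of the key {B, C, D}, and {B}⁺ contains the non-prime attribute {E} — a partial dependency, so 2NF is violated.

1NF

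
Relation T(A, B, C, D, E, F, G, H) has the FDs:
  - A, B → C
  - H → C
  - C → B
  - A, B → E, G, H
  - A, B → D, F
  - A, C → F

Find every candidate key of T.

No FD produces {A}, so it must be in every candidate key.
Closure of {A, B} is {A, B, C, D, E, F, G, H}, the whole schema; {A, B} is a candidate key.
Closure of {A, C} is {A, B, C, D, E, F, G, H}, the whole schema; {A, C} is a candidate key.
Closure of {A, H} is {A, B, C, D, E, F, G, H}, the whole schema; {A, H} is a candidate key.
These are minimal and exhaustive — every other superkey contains one of them.

{A, B}, {A, C}, {A, H}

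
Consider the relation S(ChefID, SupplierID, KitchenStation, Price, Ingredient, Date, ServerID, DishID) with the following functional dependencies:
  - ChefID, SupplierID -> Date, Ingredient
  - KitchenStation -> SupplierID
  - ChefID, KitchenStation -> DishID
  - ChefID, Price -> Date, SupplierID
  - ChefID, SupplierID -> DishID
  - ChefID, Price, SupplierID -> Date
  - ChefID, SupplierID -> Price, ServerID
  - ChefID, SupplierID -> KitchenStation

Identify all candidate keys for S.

No FD produces {ChefID}, so it must be in every candidate key.
{ChefID, KitchenStation}⁺ = {ChefID, Date, DishID, Ingredient, KitchenStation, Price, ServerID, SupplierID} — all of the relation — so {ChefID, KitchenStation} is a candidate key.
{ChefID, Price}⁺ = {ChefID, Date, DishID, Ingredient, KitchenStation, Price, ServerID, SupplierID} — all of the relation — so {ChefID, Price} is a candidate key.
{ChefID, SupplierID}⁺ = {ChefID, Date, DishID, Ingredient, KitchenStation, Price, ServerID, SupplierID} — all of the relation — so {ChefID, SupplierID} is a candidate key.
Any other superkey properly contains one of these, so there are no further candidate keys.

{ChefID, KitchenStation}, {ChefID, Price}, {ChefID, SupplierID}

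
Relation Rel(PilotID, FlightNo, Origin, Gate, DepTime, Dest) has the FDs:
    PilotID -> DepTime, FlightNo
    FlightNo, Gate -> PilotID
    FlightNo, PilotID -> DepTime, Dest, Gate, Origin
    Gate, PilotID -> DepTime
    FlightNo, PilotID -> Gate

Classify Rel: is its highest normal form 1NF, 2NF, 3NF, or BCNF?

BCNF

Candidate keys: {FlightNo, Gate}, {PilotID}. Prime attributes: {FlightNo, Gate, PilotID}.
The left-hand side of every FD is a superkey, so BCNF is satisfied.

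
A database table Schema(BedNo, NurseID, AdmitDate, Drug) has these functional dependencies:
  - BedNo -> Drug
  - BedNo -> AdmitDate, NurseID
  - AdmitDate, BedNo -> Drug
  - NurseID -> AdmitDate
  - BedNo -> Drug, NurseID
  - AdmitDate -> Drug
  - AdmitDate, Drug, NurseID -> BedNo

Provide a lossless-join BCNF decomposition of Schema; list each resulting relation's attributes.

{AdmitDate, BedNo, NurseID}; {AdmitDate, Drug}

Candidate keys of the original relation: {BedNo}, {NurseID}.
In {AdmitDate, BedNo, Drug, NurseID}, {AdmitDate} is not a superkey ({AdmitDate}⁺ restricted to this set is {AdmitDate, Drug}), so split on AdmitDate -> Drug into {AdmitDate, Drug} and {AdmitDate, BedNo, NurseID}.
{AdmitDate, Drug} has no BCNF violation.
{AdmitDate, BedNo, NurseID} has no BCNF violation.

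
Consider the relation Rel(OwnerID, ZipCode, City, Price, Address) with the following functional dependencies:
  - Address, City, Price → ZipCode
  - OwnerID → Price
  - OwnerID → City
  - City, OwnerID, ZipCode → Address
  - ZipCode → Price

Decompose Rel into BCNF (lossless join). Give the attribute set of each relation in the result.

{Address, City, ZipCode}; {Address, OwnerID}; {City, OwnerID, Price}; {Price, ZipCode}

Candidate keys of the original relation: {Address, OwnerID}, {OwnerID, ZipCode}.
{Address, City, OwnerID, Price, ZipCode}: {Address, City, Price} determines {Address, City, Price, ZipCode} here but is not a superkey — split on Address, City, Price → ZipCode, giving {Address, City, Price, ZipCode} and {Address, City, OwnerID, Price}.
{Address, City, Price, ZipCode}: {ZipCode} determines {Price, ZipCode} here but is not a superkey — split on ZipCode → Price, giving {Price, ZipCode} and {Address, City, ZipCode}.
{Price, ZipCode}: every determinant is a superkey — BCNF.
{Address, City, ZipCode}: every determinant is a superkey — BCNF.
{Address, City, OwnerID, Price}: {OwnerID} determines {City, OwnerID, Price} here but is not a superkey — split on OwnerID → City, Price, giving {City, OwnerID, Price} and {Address, OwnerID}.
{City, OwnerID, Price}: every determinant is a superkey — BCNF.
{Address, OwnerID}: every determinant is a superkey — BCNF.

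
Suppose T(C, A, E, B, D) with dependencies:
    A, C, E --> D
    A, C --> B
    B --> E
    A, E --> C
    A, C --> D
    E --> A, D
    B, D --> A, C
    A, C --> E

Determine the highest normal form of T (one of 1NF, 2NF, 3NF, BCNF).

Candidate keys: {A, C}, {B}, {E}. Prime attributes: {A, B, C, E}.
The left-hand side of every FD is a superkey, so BCNF is satisfied.

BCNF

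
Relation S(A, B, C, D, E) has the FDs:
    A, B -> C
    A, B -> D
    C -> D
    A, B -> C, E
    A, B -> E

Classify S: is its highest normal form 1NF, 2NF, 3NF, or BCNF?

2NF

Candidate key: {A, B}. Prime attributes: {A, B}.
C -> D: {C}⁺ = {C, D}, which is not all of the attributes, so the left side is not a superkey — BCNF is violated.
Because {D} is non-prime and the left side of C -> D is not a superkey, the relation is not in 3NF.
No non-prime attribute depends on a proper subset of any candidate key, so 2NF holds.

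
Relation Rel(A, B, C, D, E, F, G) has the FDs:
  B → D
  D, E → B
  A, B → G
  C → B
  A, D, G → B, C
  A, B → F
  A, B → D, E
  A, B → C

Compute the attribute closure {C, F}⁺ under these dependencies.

Start with {C, F}.
C → B applies; add {B} → now {B, C, F}.
B → D applies; add {D} → now {B, C, D, F}.
No further FD applies.

{B, C, D, F}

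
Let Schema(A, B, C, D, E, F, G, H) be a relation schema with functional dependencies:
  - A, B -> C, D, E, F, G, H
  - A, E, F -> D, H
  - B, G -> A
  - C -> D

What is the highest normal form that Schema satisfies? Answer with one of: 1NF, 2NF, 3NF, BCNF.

Candidate keys: {A, B}, {B, G}. Prime attributes: {A, B, G}.
A, E, F -> D, H breaks BCNF: {A, E, F}⁺ = {A, D, E, F, H}, so {A, E, F} is not a superkey.
A, E, F -> D, H has non-prime {D, H} on the right and a non-superkey on the left, so 3NF fails.
No non-prime attribute depends on a proper subset of any candidate key, so 2NF holds.

2NF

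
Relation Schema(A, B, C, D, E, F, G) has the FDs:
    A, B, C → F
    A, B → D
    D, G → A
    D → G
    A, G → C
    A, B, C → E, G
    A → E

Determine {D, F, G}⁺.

{A, C, D, E, F, G}

Start with {D, F, G}.
D, G → A applies; add {A} → now {A, D, F, G}.
A, G → C applies; add {C} → now {A, C, D, F, G}.
A → E applies; add {E} → now {A, C, D, E, F, G}.
No further FD applies.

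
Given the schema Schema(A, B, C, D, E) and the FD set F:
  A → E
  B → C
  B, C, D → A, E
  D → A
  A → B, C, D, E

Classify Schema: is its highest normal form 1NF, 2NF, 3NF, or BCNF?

2NF

Candidate keys: {A}, {D}. Prime attributes: {A, D}.
B → C: {B}⁺ = {B, C}, which is not all of the attributes, so the left side is not a superkey — BCNF is violated.
B → C determines the non-prime attribute {C} from a non-superkey — 3NF is violated.
Every candidate key is a single attribute, so no partial dependency is possible; 2NF holds.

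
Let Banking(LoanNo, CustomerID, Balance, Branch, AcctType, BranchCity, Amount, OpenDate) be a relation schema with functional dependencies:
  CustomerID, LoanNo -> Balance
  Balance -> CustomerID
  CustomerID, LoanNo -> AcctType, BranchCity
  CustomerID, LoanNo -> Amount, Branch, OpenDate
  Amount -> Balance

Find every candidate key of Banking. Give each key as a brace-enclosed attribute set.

Attributes never on any right-hand side: {LoanNo} — every candidate key must contain it.
{Amount, LoanNo} is a candidate key since {Amount, LoanNo}⁺ = {AcctType, Amount, Balance, Branch, BranchCity, CustomerID, LoanNo, OpenDate} covers every attribute.
{Balance, LoanNo} is a candidate key since {Balance, LoanNo}⁺ = {AcctType, Amount, Balance, Branch, BranchCity, CustomerID, LoanNo, OpenDate} covers every attribute.
{CustomerID, LoanNo} is a candidate key since {CustomerID, LoanNo}⁺ = {AcctType, Amount, Balance, Branch, BranchCity, CustomerID, LoanNo, OpenDate} covers every attribute.
Any other superkey properly contains one of these, so there are no further candidate keys.

{Amount, LoanNo}, {Balance, LoanNo}, {CustomerID, LoanNo}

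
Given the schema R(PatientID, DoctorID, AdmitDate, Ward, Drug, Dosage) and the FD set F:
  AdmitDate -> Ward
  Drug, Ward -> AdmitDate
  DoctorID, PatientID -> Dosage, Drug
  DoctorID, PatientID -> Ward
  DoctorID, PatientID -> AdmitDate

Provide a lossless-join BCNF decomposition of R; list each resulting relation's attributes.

Candidate key of the original relation: {DoctorID, PatientID}.
In {AdmitDate, DoctorID, Dosage, Drug, PatientID, Ward}, {AdmitDate} is not a superkey ({AdmitDate}⁺ restricted to this set is {AdmitDate, Ward}), so split on AdmitDate -> Ward into {AdmitDate, Ward} and {AdmitDate, DoctorID, Dosage, Drug, PatientID}.
{AdmitDate, Ward} is in BCNF.
{AdmitDate, DoctorID, Dosage, Drug, PatientID} is in BCNF.

{AdmitDate, DoctorID, Dosage, Drug, PatientID}; {AdmitDate, Ward}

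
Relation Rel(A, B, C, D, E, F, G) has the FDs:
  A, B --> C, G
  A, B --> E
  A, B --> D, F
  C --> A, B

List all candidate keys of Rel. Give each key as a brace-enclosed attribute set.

{C}⁺ = {A, B, C, D, E, F, G} — all of the relation — so {C} is a candidate key.
{A, B}⁺ = {A, B, C, D, E, F, G} — all of the relation — so {A, B} is a candidate key.
These are minimal and exhaustive — every other superkey contains one of them.

{A, B}, {C}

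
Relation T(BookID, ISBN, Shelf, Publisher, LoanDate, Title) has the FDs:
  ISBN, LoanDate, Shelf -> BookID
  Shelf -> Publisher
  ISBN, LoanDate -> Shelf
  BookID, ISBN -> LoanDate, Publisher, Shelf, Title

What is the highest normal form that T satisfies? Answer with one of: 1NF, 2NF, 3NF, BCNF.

2NF

Candidate keys: {BookID, ISBN}, {ISBN, LoanDate}. Prime attributes: {BookID, ISBN, LoanDate}.
Shelf -> Publisher breaks BCNF: {Shelf}⁺ = {Publisher, Shelf}, so {Shelf} is not a superkey.
Shelf -> Publisher determines the non-prime attribute {Publisher} from a non-superkey — 3NF is violated.
No non-prime attribute depends on a proper subset of any candidate key, so 2NF holds.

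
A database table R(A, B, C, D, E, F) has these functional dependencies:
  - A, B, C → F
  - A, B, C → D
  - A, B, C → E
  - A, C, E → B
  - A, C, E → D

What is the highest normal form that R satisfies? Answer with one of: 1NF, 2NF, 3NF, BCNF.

Candidate keys: {A, B, C}, {A, C, E}. Prime attributes: {A, B, C, E}.
The left-hand side of every FD is a superkey, so BCNF is satisfied.

BCNF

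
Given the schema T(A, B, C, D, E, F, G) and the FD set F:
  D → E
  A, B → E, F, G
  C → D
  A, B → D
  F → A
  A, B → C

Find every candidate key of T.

{A, B}, {B, F}

No FD produces {B}, so it must be in every candidate key.
{A, B}⁺ = {A, B, C, D, E, F, G} — all of the relation — so {A, B} is a candidate key.
{B, F}⁺ = {A, B, C, D, E, F, G} — all of the relation — so {B, F} is a candidate key.
No proper subset of any of these is a key, and no other minimal superkey exists.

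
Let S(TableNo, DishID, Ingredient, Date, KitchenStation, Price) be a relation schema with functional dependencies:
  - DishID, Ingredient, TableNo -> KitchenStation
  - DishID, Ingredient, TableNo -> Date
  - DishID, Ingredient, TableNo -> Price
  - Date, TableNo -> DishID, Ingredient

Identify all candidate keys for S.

Attributes never on any right-hand side: {TableNo} — every candidate key must contain it.
{Date, TableNo}⁺ = {Date, DishID, Ingredient, KitchenStation, Price, TableNo} — all of the relation — so {Date, TableNo} is a candidate key.
{DishID, Ingredient, TableNo}⁺ = {Date, DishID, Ingredient, KitchenStation, Price, TableNo} — all of the relation — so {DishID, Ingredient, TableNo} is a candidate key.
These are minimal and exhaustive — every other superkey contains one of them.

{Date, TableNo}, {DishID, Ingredient, TableNo}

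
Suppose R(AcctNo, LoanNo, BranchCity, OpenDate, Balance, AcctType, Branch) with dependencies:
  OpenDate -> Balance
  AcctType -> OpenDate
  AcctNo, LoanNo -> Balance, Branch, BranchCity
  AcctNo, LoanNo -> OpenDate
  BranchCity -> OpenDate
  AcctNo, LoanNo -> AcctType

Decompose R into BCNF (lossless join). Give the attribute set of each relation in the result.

{AcctNo, AcctType, Branch, BranchCity, LoanNo}; {AcctType, OpenDate}; {Balance, OpenDate}

Candidate key of the original relation: {AcctNo, LoanNo}.
{AcctNo, AcctType, Balance, Branch, BranchCity, LoanNo, OpenDate}: {OpenDate} determines {Balance, OpenDate} here but is not a superkey — split on OpenDate -> Balance, giving {Balance, OpenDate} and {AcctNo, AcctType, Branch, BranchCity, LoanNo, OpenDate}.
{Balance, OpenDate} has no BCNF violation.
{AcctNo, AcctType, Branch, BranchCity, LoanNo, OpenDate}: {AcctType} determines {AcctType, OpenDate} here but is not a superkey — split on AcctType -> OpenDate, giving {AcctType, OpenDate} and {AcctNo, AcctType, Branch, BranchCity, LoanNo}.
{AcctType, OpenDate} has no BCNF violation.
{AcctNo, AcctType, Branch, BranchCity, LoanNo} has no BCNF violation.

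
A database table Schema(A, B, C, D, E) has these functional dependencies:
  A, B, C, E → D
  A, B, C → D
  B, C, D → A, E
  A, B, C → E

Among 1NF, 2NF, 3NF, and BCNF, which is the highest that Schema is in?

Candidate keys: {A, B, C}, {B, C, D}. Prime attributes: {A, B, C, D}.
Each dependency's left side is a superkey — BCNF holds.

BCNF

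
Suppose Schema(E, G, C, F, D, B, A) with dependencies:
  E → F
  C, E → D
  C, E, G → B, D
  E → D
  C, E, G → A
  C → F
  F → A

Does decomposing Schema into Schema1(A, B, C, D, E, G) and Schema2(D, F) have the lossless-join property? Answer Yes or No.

The shared attributes are {D} and {D}⁺ = {D}.
The closure covers neither Schema1 nor Schema2 entirely; the join is not lossless.

No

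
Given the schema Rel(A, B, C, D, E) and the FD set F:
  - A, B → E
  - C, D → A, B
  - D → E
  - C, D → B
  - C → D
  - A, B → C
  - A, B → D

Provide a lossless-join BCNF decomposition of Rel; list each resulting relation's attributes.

{A, B, C, D}; {D, E}

Candidate keys of the original relation: {A, B}, {C}.
In {A, B, C, D, E}, {D} is not a superkey ({D}⁺ restricted to this set is {D, E}), so split on D → E into {D, E} and {A, B, C, D}.
{D, E}: every determinant is a superkey — BCNF.
{A, B, C, D}: every determinant is a superkey — BCNF.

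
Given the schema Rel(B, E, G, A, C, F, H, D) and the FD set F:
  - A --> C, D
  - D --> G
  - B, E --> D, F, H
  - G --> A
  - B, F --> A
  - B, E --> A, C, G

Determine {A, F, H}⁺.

{A, C, D, F, G, H}

Start with {A, F, H}.
A --> C, D applies; add {C, D} → now {A, C, D, F, H}.
D --> G applies; add {G} → now {A, C, D, F, G, H}.
No further FD applies.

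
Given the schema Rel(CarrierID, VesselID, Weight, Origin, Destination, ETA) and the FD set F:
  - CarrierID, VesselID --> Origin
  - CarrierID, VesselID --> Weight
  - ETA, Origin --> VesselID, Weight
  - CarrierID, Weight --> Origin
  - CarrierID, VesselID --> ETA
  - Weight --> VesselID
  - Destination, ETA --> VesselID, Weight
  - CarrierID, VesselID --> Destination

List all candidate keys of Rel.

{CarrierID, Destination, ETA}, {CarrierID, ETA, Origin}, {CarrierID, VesselID}, {CarrierID, Weight}

{CarrierID} never appears on the right of any FD, so every key must include it.
Closure of {CarrierID, VesselID} is {CarrierID, Destination, ETA, Origin, VesselID, Weight}, the whole schema; {CarrierID, VesselID} is a candidate key.
Closure of {CarrierID, Weight} is {CarrierID, Destination, ETA, Origin, VesselID, Weight}, the whole schema; {CarrierID, Weight} is a candidate key.
Closure of {CarrierID, Destination, ETA} is {CarrierID, Destination, ETA, Origin, VesselID, Weight}, the whole schema; {CarrierID, Destination, ETA} is a candidate key.
Closure of {CarrierID, ETA, Origin} is {CarrierID, Destination, ETA, Origin, VesselID, Weight}, the whole schema; {CarrierID, ETA, Origin} is a candidate key.
Any other superkey properly contains one of these, so there are no further candidate keys.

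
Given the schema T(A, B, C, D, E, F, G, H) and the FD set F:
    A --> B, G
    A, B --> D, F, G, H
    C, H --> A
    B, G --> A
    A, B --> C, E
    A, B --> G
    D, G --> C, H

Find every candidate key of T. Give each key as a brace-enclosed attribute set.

{A}, {B, G}, {C, H}, {D, G}

{A}⁺ = {A, B, C, D, E, F, G, H}, which is every attribute, so {A} is a candidate key.
{B, G}⁺ = {A, B, C, D, E, F, G, H}, which is every attribute, so {B, G} is a candidate key.
{C, H}⁺ = {A, B, C, D, E, F, G, H}, which is every attribute, so {C, H} is a candidate key.
{D, G}⁺ = {A, B, C, D, E, F, G, H}, which is every attribute, so {D, G} is a candidate key.
No proper subset of any of these is a key, and no other minimal superkey exists.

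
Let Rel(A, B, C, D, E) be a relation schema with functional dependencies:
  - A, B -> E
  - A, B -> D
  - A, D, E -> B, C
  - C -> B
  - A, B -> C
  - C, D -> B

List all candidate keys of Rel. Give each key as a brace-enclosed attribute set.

{A} never appears on the right of any FD, so every key must include it.
{A, B}⁺ = {A, B, C, D, E}, which is every attribute, so {A, B} is a candidate key.
{A, C}⁺ = {A, B, C, D, E}, which is every attribute, so {A, C} is a candidate key.
{A, D, E}⁺ = {A, B, C, D, E}, which is every attribute, so {A, D, E} is a candidate key.
No proper subset of any of these is a key, and no other minimal superkey exists.

{A, B}, {A, C}, {A, D, E}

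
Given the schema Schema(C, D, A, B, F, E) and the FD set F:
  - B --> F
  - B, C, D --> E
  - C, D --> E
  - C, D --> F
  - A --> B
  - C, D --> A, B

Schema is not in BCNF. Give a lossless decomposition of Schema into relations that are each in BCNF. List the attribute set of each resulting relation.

Candidate key of the original relation: {C, D}.
{A, B, C, D, E, F}: {B} determines {B, F} here but is not a superkey — split on B --> F, giving {B, F} and {A, B, C, D, E}.
{B, F} is in BCNF.
{A, B, C, D, E}: {A} determines {A, B} here but is not a superkey — split on A --> B, giving {A, B} and {A, C, D, E}.
{A, B} is in BCNF.
{A, C, D, E} is in BCNF.

{A, B}; {A, C, D, E}; {B, F}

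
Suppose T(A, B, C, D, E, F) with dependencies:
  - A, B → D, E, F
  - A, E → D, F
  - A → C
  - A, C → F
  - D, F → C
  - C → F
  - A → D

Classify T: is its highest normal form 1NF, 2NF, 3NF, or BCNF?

Candidate key: {A, B}. Prime attributes: {A, B}.
A, E → D, F: {A, E}⁺ = {A, C, D, E, F}, which is not all of the attributes, so the left side is not a superkey — BCNF is violated.
A, E → D, F has non-prime {D, F} on the right and a non-superkey on the left, so 3NF fails.
{A} is a proper subset of the key {A, B}, and {A}⁺ contains the non-prime attributes {C, D, F} — a partial dependency, so 2NF is violated.

1NF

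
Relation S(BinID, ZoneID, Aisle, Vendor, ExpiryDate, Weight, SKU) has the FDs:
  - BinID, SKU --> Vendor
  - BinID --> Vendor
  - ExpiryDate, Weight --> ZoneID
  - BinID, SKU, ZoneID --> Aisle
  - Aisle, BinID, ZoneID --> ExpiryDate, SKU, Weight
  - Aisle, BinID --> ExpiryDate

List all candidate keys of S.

{BinID} never appears on the right of any FD, so every key must include it.
{Aisle, BinID, Weight}⁺ = {Aisle, BinID, ExpiryDate, SKU, Vendor, Weight, ZoneID} — all of the relation — so {Aisle, BinID, Weight} is a candidate key.
{Aisle, BinID, ZoneID}⁺ = {Aisle, BinID, ExpiryDate, SKU, Vendor, Weight, ZoneID} — all of the relation — so {Aisle, BinID, ZoneID} is a candidate key.
{BinID, SKU, ZoneID}⁺ = {Aisle, BinID, ExpiryDate, SKU, Vendor, Weight, ZoneID} — all of the relation — so {BinID, SKU, ZoneID} is a candidate key.
{BinID, ExpiryDate, SKU, Weight}⁺ = {Aisle, BinID, ExpiryDate, SKU, Vendor, Weight, ZoneID} — all of the relation — so {BinID, ExpiryDate, SKU, Weight} is a candidate key.
These are minimal and exhaustive — every other superkey contains one of them.

{Aisle, BinID, Weight}, {Aisle, BinID, ZoneID}, {BinID, ExpiryDate, SKU, Weight}, {BinID, SKU, ZoneID}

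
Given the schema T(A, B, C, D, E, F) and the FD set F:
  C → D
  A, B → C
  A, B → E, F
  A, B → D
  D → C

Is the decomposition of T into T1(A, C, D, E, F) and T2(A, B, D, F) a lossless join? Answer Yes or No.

Common attributes: {A, D, F}; their closure is {A, C, D, F}.
The closure covers neither T1 nor T2 entirely; the join is not lossless.

No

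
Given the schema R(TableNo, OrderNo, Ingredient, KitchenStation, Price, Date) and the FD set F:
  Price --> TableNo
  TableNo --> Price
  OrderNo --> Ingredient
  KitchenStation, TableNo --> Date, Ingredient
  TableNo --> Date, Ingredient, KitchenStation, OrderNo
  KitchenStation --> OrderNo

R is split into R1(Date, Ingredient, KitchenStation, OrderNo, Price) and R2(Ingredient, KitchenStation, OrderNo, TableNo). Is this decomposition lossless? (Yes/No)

The shared attributes are {Ingredient, KitchenStation, OrderNo} and {Ingredient, KitchenStation, OrderNo}⁺ = {Ingredient, KitchenStation, OrderNo}.
Neither R1 nor R2 is contained in that closure, so the decomposition is lossy.

No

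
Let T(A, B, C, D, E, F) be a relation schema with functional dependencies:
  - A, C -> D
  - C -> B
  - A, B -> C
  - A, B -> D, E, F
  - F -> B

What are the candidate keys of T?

{A, B}, {A, C}, {A, F}

Attributes never on any right-hand side: {A} — every candidate key must contain it.
Closure of {A, B} is {A, B, C, D, E, F}, the whole schema; {A, B} is a candidate key.
Closure of {A, C} is {A, B, C, D, E, F}, the whole schema; {A, C} is a candidate key.
Closure of {A, F} is {A, B, C, D, E, F}, the whole schema; {A, F} is a candidate key.
These are minimal and exhaustive — every other superkey contains one of them.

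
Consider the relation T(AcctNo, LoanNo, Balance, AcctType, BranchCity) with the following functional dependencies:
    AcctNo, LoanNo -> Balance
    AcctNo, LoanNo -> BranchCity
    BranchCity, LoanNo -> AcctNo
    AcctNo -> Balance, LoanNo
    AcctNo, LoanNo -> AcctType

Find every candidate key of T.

{AcctNo}, {BranchCity, LoanNo}

{AcctNo}⁺ = {AcctNo, AcctType, Balance, BranchCity, LoanNo} — all of the relation — so {AcctNo} is a candidate key.
{BranchCity, LoanNo}⁺ = {AcctNo, AcctType, Balance, BranchCity, LoanNo} — all of the relation — so {BranchCity, LoanNo} is a candidate key.
Any other superkey properly contains one of these, so there are no further candidate keys.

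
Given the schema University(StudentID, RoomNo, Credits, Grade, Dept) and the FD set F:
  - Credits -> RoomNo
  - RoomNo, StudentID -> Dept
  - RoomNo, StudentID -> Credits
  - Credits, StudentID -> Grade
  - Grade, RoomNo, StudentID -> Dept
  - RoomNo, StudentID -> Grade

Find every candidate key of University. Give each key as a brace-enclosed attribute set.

{StudentID} never appears on the right of any FD, so every key must include it.
Closure of {Credits, StudentID} is {Credits, Dept, Grade, RoomNo, StudentID}, the whole schema; {Credits, StudentID} is a candidate key.
Closure of {RoomNo, StudentID} is {Credits, Dept, Grade, RoomNo, StudentID}, the whole schema; {RoomNo, StudentID} is a candidate key.
These are minimal and exhaustive — every other superkey contains one of them.

{Credits, StudentID}, {RoomNo, StudentID}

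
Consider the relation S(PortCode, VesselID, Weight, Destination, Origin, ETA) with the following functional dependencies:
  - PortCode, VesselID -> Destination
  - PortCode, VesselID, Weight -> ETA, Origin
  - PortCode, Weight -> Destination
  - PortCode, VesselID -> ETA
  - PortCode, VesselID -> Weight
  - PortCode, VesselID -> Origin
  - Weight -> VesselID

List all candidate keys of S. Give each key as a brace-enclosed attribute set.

{PortCode, VesselID}, {PortCode, Weight}

Attributes never on any right-hand side: {PortCode} — every candidate key must contain it.
{PortCode, VesselID} is a candidate key since {PortCode, VesselID}⁺ = {Destination, ETA, Origin, PortCode, VesselID, Weight} covers every attribute.
{PortCode, Weight} is a candidate key since {PortCode, Weight}⁺ = {Destination, ETA, Origin, PortCode, VesselID, Weight} covers every attribute.
These are minimal and exhaustive — every other superkey contains one of them.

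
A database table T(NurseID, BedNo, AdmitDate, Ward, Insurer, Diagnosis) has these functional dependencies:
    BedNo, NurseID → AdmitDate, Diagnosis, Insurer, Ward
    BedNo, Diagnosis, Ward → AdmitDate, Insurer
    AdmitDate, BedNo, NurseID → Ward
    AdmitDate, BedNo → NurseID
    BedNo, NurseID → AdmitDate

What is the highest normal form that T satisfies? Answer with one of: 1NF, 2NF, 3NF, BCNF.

BCNF

Candidate keys: {AdmitDate, BedNo}, {BedNo, Diagnosis, Ward}, {BedNo, NurseID}. Prime attributes: {AdmitDate, BedNo, Diagnosis, NurseID, Ward}.
Each dependency's left side is a superkey — BCNF holds.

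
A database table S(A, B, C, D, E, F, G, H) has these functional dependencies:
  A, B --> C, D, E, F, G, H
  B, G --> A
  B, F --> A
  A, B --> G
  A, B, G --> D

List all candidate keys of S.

{A, B}, {B, F}, {B, G}

No FD produces {B}, so it must be in every candidate key.
{A, B} is a candidate key since {A, B}⁺ = {A, B, C, D, E, F, G, H} covers every attribute.
{B, F} is a candidate key since {B, F}⁺ = {A, B, C, D, E, F, G, H} covers every attribute.
{B, G} is a candidate key since {B, G}⁺ = {A, B, C, D, E, F, G, H} covers every attribute.
Any other superkey properly contains one of these, so there are no further candidate keys.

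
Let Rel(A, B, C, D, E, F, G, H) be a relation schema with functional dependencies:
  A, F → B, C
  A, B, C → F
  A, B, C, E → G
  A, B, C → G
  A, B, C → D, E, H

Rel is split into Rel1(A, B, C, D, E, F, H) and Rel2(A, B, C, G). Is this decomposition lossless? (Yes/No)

The shared attributes are {A, B, C} and {A, B, C}⁺ = {A, B, C, D, E, F, G, H}.
Rel1 is contained in that closure, so Rel1 ∩ Rel2 → Rel1 holds and the join is lossless.

Yes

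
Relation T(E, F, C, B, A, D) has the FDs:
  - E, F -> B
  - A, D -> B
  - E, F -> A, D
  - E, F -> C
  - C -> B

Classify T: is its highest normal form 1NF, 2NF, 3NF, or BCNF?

Candidate key: {E, F}. Prime attributes: {E, F}.
A, D -> B breaks BCNF: {A, D}⁺ = {A, B, D}, so {A, D} is not a superkey.
A, D -> B determines the non-prime attribute {B} from a non-superkey — 3NF is violated.
No non-prime attribute depends on a proper subset of any candidate key, so 2NF holds.

2NF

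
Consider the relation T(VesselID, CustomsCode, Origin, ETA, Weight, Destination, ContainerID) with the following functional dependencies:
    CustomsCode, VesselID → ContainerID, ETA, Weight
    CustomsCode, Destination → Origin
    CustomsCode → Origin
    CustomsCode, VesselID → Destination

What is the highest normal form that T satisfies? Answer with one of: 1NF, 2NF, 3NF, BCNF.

1NF

Candidate key: {CustomsCode, VesselID}. Prime attributes: {CustomsCode, VesselID}.
For CustomsCode, Destination → Origin we have {CustomsCode, Destination}⁺ = {CustomsCode, Destination, Origin}; {CustomsCode, Destination} is not a superkey, so BCNF fails.
Because {Origin} is non-prime and the left side of CustomsCode, Destination → Origin is not a superkey, the relation is not in 3NF.
The proper key subset {CustomsCode} of {CustomsCode, VesselID} determines non-prime {Origin}, so the relation is not even in 2NF.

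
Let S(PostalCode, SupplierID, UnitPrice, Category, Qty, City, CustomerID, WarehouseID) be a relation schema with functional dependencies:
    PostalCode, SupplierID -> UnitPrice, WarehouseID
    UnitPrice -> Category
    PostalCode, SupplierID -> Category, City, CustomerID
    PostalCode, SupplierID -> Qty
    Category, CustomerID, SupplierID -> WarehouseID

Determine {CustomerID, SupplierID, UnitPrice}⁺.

Start with {CustomerID, SupplierID, UnitPrice}.
UnitPrice -> Category applies; add {Category} → now {Category, CustomerID, SupplierID, UnitPrice}.
Category, CustomerID, SupplierID -> WarehouseID applies; add {WarehouseID} → now {Category, CustomerID, SupplierID, UnitPrice, WarehouseID}.
No further FD applies.

{Category, CustomerID, SupplierID, UnitPrice, WarehouseID}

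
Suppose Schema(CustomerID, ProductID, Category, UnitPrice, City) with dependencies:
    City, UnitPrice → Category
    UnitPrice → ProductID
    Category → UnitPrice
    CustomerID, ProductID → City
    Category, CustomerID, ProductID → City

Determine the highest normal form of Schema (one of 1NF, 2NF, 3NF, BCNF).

1NF

Candidate keys: {Category, CustomerID}, {CustomerID, UnitPrice}. Prime attributes: {Category, CustomerID, UnitPrice}.
City, UnitPrice → Category: {City, UnitPrice}⁺ = {Category, City, ProductID, UnitPrice}, which is not all of the attributes, so the left side is not a superkey — BCNF is violated.
UnitPrice → ProductID determines the non-prime attribute {ProductID} from a non-superkey — 3NF is violated.
The proper key subset {Category} of {Category, CustomerID} determines non-prime {ProductID}, so the relation is not even in 2NF.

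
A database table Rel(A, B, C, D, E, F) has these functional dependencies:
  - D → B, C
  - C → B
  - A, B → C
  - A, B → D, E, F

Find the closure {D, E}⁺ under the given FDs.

{B, C, D, E}

Start with {D, E}.
D → B, C applies; add {B, C} → now {B, C, D, E}.
No further FD applies.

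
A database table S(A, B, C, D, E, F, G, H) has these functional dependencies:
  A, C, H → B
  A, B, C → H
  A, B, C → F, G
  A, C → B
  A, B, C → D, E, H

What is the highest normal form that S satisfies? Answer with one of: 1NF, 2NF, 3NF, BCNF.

BCNF

Candidate key: {A, C}. Prime attributes: {A, C}.
Every FD has a superkey on the left, so the relation is in BCNF.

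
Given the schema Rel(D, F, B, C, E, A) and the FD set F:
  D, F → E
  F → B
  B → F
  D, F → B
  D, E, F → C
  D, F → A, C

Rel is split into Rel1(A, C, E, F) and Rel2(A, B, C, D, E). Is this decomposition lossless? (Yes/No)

Common attributes: {A, C, E}; their closure is {A, C, E}.
Rel1 ⊄ {A, C, E} and Rel2 ⊄ {A, C, E}, so the split is lossy.

No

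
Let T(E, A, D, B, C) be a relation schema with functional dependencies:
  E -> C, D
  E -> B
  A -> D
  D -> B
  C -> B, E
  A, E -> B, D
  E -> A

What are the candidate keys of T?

{C}⁺ = {A, B, C, D, E}, which is every attribute, so {C} is a candidate key.
{E}⁺ = {A, B, C, D, E}, which is every attribute, so {E} is a candidate key.
Any other superkey properly contains one of these, so there are no further candidate keys.

{C}, {E}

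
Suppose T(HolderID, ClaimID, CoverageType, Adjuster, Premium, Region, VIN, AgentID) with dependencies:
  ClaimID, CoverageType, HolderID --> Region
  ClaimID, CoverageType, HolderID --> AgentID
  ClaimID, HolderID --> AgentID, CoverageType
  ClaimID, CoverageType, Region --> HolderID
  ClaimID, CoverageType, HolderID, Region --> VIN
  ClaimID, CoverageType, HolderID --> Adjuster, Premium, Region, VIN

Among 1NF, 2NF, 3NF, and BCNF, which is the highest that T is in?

BCNF

Candidate keys: {ClaimID, CoverageType, Region}, {ClaimID, HolderID}. Prime attributes: {ClaimID, CoverageType, HolderID, Region}.
Every FD has a superkey on the left, so the relation is in BCNF.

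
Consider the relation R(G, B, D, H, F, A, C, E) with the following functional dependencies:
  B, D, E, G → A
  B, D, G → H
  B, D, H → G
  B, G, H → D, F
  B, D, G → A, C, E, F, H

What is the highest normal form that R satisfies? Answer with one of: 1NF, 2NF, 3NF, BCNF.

BCNF

Candidate keys: {B, D, G}, {B, D, H}, {B, G, H}. Prime attributes: {B, D, G, H}.
Each dependency's left side is a superkey — BCNF holds.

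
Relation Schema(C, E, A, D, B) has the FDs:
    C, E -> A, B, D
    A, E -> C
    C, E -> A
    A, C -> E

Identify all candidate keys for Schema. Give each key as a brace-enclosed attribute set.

{A, C} is a candidate key since {A, C}⁺ = {A, B, C, D, E} covers every attribute.
{A, E} is a candidate key since {A, E}⁺ = {A, B, C, D, E} covers every attribute.
{C, E} is a candidate key since {C, E}⁺ = {A, B, C, D, E} covers every attribute.
These are minimal and exhaustive — every other superkey contains one of them.

{A, C}, {A, E}, {C, E}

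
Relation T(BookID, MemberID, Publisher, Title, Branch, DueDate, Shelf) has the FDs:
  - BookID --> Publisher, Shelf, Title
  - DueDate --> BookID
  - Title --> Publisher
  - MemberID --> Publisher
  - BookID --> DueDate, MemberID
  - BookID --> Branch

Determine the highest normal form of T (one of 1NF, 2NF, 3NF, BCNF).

2NF

Candidate keys: {BookID}, {DueDate}. Prime attributes: {BookID, DueDate}.
Title --> Publisher: {Title}⁺ = {Publisher, Title}, which is not all of the attributes, so the left side is not a superkey — BCNF is violated.
Title --> Publisher has non-prime {Publisher} on the right and a non-superkey on the left, so 3NF fails.
With only single-attribute keys there can be no partial dependency, so 2NF holds.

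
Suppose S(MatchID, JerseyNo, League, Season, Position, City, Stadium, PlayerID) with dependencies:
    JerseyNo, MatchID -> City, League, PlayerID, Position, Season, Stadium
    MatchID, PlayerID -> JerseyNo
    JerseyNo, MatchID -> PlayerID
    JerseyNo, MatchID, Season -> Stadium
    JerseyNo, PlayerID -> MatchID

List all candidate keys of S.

{JerseyNo, MatchID}⁺ = {City, JerseyNo, League, MatchID, PlayerID, Position, Season, Stadium}, which is every attribute, so {JerseyNo, MatchID} is a candidate key.
{JerseyNo, PlayerID}⁺ = {City, JerseyNo, League, MatchID, PlayerID, Position, Season, Stadium}, which is every attribute, so {JerseyNo, PlayerID} is a candidate key.
{MatchID, PlayerID}⁺ = {City, JerseyNo, League, MatchID, PlayerID, Position, Season, Stadium}, which is every attribute, so {MatchID, PlayerID} is a candidate key.
These are minimal and exhaustive — every other superkey contains one of them.

{JerseyNo, MatchID}, {JerseyNo, PlayerID}, {MatchID, PlayerID}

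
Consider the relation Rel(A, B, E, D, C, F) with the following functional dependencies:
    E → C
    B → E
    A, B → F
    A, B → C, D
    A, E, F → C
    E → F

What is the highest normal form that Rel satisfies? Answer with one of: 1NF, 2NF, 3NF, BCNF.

Candidate key: {A, B}. Prime attributes: {A, B}.
E → C breaks BCNF: {E}⁺ = {C, E, F}, so {E} is not a superkey.
Because {C} is non-prime and the left side of E → C is not a superkey, the relation is not in 3NF.
Since {B} ⊂ {A, B} and {B}⁺ ⊇ {C, E, F} with {C, E, F} non-prime, there is a partial dependency; 2NF fails.

1NF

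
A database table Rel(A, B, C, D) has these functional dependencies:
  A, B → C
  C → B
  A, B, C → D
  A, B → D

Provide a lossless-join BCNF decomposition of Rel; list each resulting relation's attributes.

{A, C, D}; {B, C}

Candidate keys of the original relation: {A, B}, {A, C}.
{A, B, C, D}: {C} determines {B, C} here but is not a superkey — split on C → B, giving {B, C} and {A, C, D}.
{B, C}: every determinant is a superkey — BCNF.
{A, C, D}: every determinant is a superkey — BCNF.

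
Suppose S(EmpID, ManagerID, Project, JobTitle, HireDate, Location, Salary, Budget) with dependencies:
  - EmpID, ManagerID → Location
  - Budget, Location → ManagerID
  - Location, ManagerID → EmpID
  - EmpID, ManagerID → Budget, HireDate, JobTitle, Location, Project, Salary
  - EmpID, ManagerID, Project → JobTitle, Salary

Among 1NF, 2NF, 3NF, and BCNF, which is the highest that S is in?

BCNF

Candidate keys: {Budget, Location}, {EmpID, ManagerID}, {Location, ManagerID}. Prime attributes: {Budget, EmpID, Location, ManagerID}.
Every FD has a superkey on the left, so the relation is in BCNF.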